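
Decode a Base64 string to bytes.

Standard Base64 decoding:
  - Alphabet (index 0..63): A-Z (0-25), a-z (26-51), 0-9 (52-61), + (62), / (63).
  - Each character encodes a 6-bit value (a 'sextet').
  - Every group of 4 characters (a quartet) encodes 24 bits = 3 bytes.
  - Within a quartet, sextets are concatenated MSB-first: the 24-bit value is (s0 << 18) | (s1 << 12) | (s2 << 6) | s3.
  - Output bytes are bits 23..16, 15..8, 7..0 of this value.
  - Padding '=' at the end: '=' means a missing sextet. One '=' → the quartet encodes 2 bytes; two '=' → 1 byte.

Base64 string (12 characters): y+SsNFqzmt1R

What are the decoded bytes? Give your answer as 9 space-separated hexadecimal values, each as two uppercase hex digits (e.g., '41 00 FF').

After char 0 ('y'=50): chars_in_quartet=1 acc=0x32 bytes_emitted=0
After char 1 ('+'=62): chars_in_quartet=2 acc=0xCBE bytes_emitted=0
After char 2 ('S'=18): chars_in_quartet=3 acc=0x32F92 bytes_emitted=0
After char 3 ('s'=44): chars_in_quartet=4 acc=0xCBE4AC -> emit CB E4 AC, reset; bytes_emitted=3
After char 4 ('N'=13): chars_in_quartet=1 acc=0xD bytes_emitted=3
After char 5 ('F'=5): chars_in_quartet=2 acc=0x345 bytes_emitted=3
After char 6 ('q'=42): chars_in_quartet=3 acc=0xD16A bytes_emitted=3
After char 7 ('z'=51): chars_in_quartet=4 acc=0x345AB3 -> emit 34 5A B3, reset; bytes_emitted=6
After char 8 ('m'=38): chars_in_quartet=1 acc=0x26 bytes_emitted=6
After char 9 ('t'=45): chars_in_quartet=2 acc=0x9AD bytes_emitted=6
After char 10 ('1'=53): chars_in_quartet=3 acc=0x26B75 bytes_emitted=6
After char 11 ('R'=17): chars_in_quartet=4 acc=0x9ADD51 -> emit 9A DD 51, reset; bytes_emitted=9

Answer: CB E4 AC 34 5A B3 9A DD 51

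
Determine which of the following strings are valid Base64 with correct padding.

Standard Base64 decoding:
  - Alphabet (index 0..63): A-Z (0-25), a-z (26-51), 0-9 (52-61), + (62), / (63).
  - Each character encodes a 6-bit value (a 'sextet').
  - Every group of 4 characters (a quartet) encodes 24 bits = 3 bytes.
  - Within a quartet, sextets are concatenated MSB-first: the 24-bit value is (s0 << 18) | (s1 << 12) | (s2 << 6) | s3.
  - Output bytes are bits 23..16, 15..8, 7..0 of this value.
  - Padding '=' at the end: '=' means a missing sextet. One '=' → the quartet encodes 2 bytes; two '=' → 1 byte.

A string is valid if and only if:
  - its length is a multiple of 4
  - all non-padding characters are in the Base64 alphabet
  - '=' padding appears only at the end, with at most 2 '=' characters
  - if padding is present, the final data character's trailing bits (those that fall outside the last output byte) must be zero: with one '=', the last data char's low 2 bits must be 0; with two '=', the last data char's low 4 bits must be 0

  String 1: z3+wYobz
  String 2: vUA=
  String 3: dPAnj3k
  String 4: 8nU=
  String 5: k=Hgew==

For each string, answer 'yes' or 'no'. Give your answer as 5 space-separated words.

String 1: 'z3+wYobz' → valid
String 2: 'vUA=' → valid
String 3: 'dPAnj3k' → invalid (len=7 not mult of 4)
String 4: '8nU=' → valid
String 5: 'k=Hgew==' → invalid (bad char(s): ['=']; '=' in middle)

Answer: yes yes no yes no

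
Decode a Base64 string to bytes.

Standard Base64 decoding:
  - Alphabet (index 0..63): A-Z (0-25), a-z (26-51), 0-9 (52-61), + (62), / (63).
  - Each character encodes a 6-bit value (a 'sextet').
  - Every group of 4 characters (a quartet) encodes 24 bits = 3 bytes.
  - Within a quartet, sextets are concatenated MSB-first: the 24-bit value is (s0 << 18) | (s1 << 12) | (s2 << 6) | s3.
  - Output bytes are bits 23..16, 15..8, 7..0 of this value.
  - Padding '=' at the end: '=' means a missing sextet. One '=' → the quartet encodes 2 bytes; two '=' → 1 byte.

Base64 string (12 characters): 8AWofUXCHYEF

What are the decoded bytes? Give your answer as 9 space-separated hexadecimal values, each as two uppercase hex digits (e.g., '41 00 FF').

After char 0 ('8'=60): chars_in_quartet=1 acc=0x3C bytes_emitted=0
After char 1 ('A'=0): chars_in_quartet=2 acc=0xF00 bytes_emitted=0
After char 2 ('W'=22): chars_in_quartet=3 acc=0x3C016 bytes_emitted=0
After char 3 ('o'=40): chars_in_quartet=4 acc=0xF005A8 -> emit F0 05 A8, reset; bytes_emitted=3
After char 4 ('f'=31): chars_in_quartet=1 acc=0x1F bytes_emitted=3
After char 5 ('U'=20): chars_in_quartet=2 acc=0x7D4 bytes_emitted=3
After char 6 ('X'=23): chars_in_quartet=3 acc=0x1F517 bytes_emitted=3
After char 7 ('C'=2): chars_in_quartet=4 acc=0x7D45C2 -> emit 7D 45 C2, reset; bytes_emitted=6
After char 8 ('H'=7): chars_in_quartet=1 acc=0x7 bytes_emitted=6
After char 9 ('Y'=24): chars_in_quartet=2 acc=0x1D8 bytes_emitted=6
After char 10 ('E'=4): chars_in_quartet=3 acc=0x7604 bytes_emitted=6
After char 11 ('F'=5): chars_in_quartet=4 acc=0x1D8105 -> emit 1D 81 05, reset; bytes_emitted=9

Answer: F0 05 A8 7D 45 C2 1D 81 05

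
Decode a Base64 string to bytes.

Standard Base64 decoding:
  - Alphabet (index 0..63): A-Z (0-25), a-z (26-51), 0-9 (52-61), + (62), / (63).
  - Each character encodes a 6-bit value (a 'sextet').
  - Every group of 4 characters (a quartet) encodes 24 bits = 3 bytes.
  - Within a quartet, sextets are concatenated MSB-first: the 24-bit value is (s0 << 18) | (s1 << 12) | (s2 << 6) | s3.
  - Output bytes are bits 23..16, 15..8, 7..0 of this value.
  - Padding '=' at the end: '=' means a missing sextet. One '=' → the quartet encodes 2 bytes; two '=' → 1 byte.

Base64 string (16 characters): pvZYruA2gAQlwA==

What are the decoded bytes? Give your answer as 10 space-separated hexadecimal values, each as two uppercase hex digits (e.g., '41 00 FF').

After char 0 ('p'=41): chars_in_quartet=1 acc=0x29 bytes_emitted=0
After char 1 ('v'=47): chars_in_quartet=2 acc=0xA6F bytes_emitted=0
After char 2 ('Z'=25): chars_in_quartet=3 acc=0x29BD9 bytes_emitted=0
After char 3 ('Y'=24): chars_in_quartet=4 acc=0xA6F658 -> emit A6 F6 58, reset; bytes_emitted=3
After char 4 ('r'=43): chars_in_quartet=1 acc=0x2B bytes_emitted=3
After char 5 ('u'=46): chars_in_quartet=2 acc=0xAEE bytes_emitted=3
After char 6 ('A'=0): chars_in_quartet=3 acc=0x2BB80 bytes_emitted=3
After char 7 ('2'=54): chars_in_quartet=4 acc=0xAEE036 -> emit AE E0 36, reset; bytes_emitted=6
After char 8 ('g'=32): chars_in_quartet=1 acc=0x20 bytes_emitted=6
After char 9 ('A'=0): chars_in_quartet=2 acc=0x800 bytes_emitted=6
After char 10 ('Q'=16): chars_in_quartet=3 acc=0x20010 bytes_emitted=6
After char 11 ('l'=37): chars_in_quartet=4 acc=0x800425 -> emit 80 04 25, reset; bytes_emitted=9
After char 12 ('w'=48): chars_in_quartet=1 acc=0x30 bytes_emitted=9
After char 13 ('A'=0): chars_in_quartet=2 acc=0xC00 bytes_emitted=9
Padding '==': partial quartet acc=0xC00 -> emit C0; bytes_emitted=10

Answer: A6 F6 58 AE E0 36 80 04 25 C0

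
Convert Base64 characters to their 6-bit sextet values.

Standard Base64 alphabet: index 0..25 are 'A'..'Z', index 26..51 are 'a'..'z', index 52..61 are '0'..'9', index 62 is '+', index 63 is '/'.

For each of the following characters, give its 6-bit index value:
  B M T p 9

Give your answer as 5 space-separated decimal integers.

Answer: 1 12 19 41 61

Derivation:
'B': A..Z range, ord('B') − ord('A') = 1
'M': A..Z range, ord('M') − ord('A') = 12
'T': A..Z range, ord('T') − ord('A') = 19
'p': a..z range, 26 + ord('p') − ord('a') = 41
'9': 0..9 range, 52 + ord('9') − ord('0') = 61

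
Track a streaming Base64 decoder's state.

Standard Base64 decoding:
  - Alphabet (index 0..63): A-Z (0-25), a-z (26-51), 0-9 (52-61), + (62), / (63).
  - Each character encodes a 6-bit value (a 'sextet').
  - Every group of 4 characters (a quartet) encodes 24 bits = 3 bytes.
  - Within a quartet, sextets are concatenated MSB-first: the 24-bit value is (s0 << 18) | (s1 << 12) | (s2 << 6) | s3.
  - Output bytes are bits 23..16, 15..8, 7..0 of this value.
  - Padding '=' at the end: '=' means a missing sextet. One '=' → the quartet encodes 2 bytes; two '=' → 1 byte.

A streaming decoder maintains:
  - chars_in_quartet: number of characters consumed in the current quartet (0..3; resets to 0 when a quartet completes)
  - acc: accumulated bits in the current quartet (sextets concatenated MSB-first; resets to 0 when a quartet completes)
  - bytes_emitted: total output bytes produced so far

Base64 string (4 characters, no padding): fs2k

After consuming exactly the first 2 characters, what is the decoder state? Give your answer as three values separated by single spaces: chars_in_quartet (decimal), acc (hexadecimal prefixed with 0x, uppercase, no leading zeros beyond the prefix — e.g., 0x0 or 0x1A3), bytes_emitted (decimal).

After char 0 ('f'=31): chars_in_quartet=1 acc=0x1F bytes_emitted=0
After char 1 ('s'=44): chars_in_quartet=2 acc=0x7EC bytes_emitted=0

Answer: 2 0x7EC 0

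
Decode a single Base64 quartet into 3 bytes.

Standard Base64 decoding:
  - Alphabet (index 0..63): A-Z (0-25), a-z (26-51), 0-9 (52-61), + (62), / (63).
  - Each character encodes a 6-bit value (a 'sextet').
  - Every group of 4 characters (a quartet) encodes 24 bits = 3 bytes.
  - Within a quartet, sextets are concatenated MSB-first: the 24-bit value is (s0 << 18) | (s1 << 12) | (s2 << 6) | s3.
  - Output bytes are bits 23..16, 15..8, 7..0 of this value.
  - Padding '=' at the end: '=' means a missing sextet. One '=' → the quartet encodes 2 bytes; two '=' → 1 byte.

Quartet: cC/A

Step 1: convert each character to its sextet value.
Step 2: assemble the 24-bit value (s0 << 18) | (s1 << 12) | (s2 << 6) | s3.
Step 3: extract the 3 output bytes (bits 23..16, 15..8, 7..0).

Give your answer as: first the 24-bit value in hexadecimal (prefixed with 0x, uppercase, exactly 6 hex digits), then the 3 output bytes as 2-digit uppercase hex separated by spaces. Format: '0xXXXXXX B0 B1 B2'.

Sextets: c=28, C=2, /=63, A=0
24-bit: (28<<18) | (2<<12) | (63<<6) | 0
      = 0x700000 | 0x002000 | 0x000FC0 | 0x000000
      = 0x702FC0
Bytes: (v>>16)&0xFF=70, (v>>8)&0xFF=2F, v&0xFF=C0

Answer: 0x702FC0 70 2F C0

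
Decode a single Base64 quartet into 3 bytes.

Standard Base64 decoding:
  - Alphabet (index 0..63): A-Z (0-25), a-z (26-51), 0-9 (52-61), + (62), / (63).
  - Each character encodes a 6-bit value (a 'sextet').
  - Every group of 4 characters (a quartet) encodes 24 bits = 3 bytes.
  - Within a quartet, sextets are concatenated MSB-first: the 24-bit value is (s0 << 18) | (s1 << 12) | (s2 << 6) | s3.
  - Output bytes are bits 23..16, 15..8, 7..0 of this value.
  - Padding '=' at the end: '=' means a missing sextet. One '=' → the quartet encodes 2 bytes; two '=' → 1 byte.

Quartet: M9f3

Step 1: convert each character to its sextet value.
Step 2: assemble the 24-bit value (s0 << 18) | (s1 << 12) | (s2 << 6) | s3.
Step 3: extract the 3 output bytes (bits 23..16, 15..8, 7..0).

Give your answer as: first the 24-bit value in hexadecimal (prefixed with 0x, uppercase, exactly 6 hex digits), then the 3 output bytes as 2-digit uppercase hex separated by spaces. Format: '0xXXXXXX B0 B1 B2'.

Sextets: M=12, 9=61, f=31, 3=55
24-bit: (12<<18) | (61<<12) | (31<<6) | 55
      = 0x300000 | 0x03D000 | 0x0007C0 | 0x000037
      = 0x33D7F7
Bytes: (v>>16)&0xFF=33, (v>>8)&0xFF=D7, v&0xFF=F7

Answer: 0x33D7F7 33 D7 F7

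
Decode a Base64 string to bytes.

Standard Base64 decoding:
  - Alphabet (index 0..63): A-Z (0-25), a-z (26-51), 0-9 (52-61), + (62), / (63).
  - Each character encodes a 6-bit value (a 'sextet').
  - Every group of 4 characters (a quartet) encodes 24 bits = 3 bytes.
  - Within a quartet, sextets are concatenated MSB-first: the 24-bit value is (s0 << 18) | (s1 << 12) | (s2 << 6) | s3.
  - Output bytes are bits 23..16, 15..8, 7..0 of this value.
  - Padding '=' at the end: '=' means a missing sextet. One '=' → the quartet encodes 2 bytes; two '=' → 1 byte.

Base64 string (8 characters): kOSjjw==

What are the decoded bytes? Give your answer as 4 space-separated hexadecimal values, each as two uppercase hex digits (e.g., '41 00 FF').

Answer: 90 E4 A3 8F

Derivation:
After char 0 ('k'=36): chars_in_quartet=1 acc=0x24 bytes_emitted=0
After char 1 ('O'=14): chars_in_quartet=2 acc=0x90E bytes_emitted=0
After char 2 ('S'=18): chars_in_quartet=3 acc=0x24392 bytes_emitted=0
After char 3 ('j'=35): chars_in_quartet=4 acc=0x90E4A3 -> emit 90 E4 A3, reset; bytes_emitted=3
After char 4 ('j'=35): chars_in_quartet=1 acc=0x23 bytes_emitted=3
After char 5 ('w'=48): chars_in_quartet=2 acc=0x8F0 bytes_emitted=3
Padding '==': partial quartet acc=0x8F0 -> emit 8F; bytes_emitted=4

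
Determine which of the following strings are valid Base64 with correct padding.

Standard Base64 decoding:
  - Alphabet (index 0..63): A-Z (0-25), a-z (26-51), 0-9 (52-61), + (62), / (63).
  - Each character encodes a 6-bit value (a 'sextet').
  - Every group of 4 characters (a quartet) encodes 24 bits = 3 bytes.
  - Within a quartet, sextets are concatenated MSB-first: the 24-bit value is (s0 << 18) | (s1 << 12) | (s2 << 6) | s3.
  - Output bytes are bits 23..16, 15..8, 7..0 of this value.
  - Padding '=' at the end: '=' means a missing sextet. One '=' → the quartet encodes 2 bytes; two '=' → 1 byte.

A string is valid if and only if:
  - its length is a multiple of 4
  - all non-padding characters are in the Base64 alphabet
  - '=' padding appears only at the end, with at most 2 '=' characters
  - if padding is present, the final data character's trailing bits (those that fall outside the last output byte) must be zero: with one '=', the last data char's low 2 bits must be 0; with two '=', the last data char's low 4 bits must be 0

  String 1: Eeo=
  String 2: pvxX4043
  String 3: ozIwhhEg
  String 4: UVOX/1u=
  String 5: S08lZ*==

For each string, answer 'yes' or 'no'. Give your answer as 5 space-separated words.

String 1: 'Eeo=' → valid
String 2: 'pvxX4043' → valid
String 3: 'ozIwhhEg' → valid
String 4: 'UVOX/1u=' → invalid (bad trailing bits)
String 5: 'S08lZ*==' → invalid (bad char(s): ['*'])

Answer: yes yes yes no no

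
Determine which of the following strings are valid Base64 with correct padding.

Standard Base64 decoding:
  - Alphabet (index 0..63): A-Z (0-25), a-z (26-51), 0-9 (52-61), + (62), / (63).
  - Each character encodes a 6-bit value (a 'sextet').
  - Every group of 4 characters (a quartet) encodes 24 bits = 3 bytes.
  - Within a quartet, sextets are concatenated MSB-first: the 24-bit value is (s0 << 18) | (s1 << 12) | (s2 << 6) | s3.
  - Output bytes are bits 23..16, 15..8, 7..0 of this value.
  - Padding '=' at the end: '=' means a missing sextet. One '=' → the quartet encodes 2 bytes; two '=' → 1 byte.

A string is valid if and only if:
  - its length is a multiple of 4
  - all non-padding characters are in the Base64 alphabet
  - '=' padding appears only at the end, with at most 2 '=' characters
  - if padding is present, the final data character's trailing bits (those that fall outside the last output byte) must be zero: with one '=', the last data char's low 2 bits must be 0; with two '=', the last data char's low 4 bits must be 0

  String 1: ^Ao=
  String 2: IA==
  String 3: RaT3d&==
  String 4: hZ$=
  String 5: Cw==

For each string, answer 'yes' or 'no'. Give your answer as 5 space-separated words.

Answer: no yes no no yes

Derivation:
String 1: '^Ao=' → invalid (bad char(s): ['^'])
String 2: 'IA==' → valid
String 3: 'RaT3d&==' → invalid (bad char(s): ['&'])
String 4: 'hZ$=' → invalid (bad char(s): ['$'])
String 5: 'Cw==' → valid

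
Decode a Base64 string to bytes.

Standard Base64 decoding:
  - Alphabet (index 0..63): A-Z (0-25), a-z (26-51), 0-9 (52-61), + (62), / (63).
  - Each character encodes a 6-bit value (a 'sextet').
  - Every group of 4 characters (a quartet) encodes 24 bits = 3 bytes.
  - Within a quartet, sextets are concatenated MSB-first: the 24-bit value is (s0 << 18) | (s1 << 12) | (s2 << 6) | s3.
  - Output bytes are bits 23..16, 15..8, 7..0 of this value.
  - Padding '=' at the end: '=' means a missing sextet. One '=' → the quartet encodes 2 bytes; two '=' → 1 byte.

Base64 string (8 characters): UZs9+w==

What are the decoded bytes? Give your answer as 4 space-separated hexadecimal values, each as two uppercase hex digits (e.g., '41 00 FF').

Answer: 51 9B 3D FB

Derivation:
After char 0 ('U'=20): chars_in_quartet=1 acc=0x14 bytes_emitted=0
After char 1 ('Z'=25): chars_in_quartet=2 acc=0x519 bytes_emitted=0
After char 2 ('s'=44): chars_in_quartet=3 acc=0x1466C bytes_emitted=0
After char 3 ('9'=61): chars_in_quartet=4 acc=0x519B3D -> emit 51 9B 3D, reset; bytes_emitted=3
After char 4 ('+'=62): chars_in_quartet=1 acc=0x3E bytes_emitted=3
After char 5 ('w'=48): chars_in_quartet=2 acc=0xFB0 bytes_emitted=3
Padding '==': partial quartet acc=0xFB0 -> emit FB; bytes_emitted=4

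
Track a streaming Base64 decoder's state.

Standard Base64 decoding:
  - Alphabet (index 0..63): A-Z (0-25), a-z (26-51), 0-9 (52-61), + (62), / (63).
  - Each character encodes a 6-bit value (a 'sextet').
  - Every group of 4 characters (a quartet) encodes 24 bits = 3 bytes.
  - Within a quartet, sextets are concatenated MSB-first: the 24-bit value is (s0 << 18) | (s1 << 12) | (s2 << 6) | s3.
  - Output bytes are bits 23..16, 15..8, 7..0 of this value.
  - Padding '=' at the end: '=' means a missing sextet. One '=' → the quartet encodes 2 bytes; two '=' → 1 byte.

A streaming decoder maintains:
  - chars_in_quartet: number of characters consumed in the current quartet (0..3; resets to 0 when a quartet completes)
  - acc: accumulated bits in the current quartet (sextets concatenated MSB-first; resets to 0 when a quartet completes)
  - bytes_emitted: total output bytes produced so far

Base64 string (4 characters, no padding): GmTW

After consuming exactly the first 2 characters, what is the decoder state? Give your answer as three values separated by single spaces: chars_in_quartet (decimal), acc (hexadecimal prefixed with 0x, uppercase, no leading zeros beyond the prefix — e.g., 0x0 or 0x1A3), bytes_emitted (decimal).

After char 0 ('G'=6): chars_in_quartet=1 acc=0x6 bytes_emitted=0
After char 1 ('m'=38): chars_in_quartet=2 acc=0x1A6 bytes_emitted=0

Answer: 2 0x1A6 0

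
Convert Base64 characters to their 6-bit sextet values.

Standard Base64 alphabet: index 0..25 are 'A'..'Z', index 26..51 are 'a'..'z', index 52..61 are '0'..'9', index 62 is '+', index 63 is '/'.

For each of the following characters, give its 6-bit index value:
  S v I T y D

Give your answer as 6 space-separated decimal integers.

'S': A..Z range, ord('S') − ord('A') = 18
'v': a..z range, 26 + ord('v') − ord('a') = 47
'I': A..Z range, ord('I') − ord('A') = 8
'T': A..Z range, ord('T') − ord('A') = 19
'y': a..z range, 26 + ord('y') − ord('a') = 50
'D': A..Z range, ord('D') − ord('A') = 3

Answer: 18 47 8 19 50 3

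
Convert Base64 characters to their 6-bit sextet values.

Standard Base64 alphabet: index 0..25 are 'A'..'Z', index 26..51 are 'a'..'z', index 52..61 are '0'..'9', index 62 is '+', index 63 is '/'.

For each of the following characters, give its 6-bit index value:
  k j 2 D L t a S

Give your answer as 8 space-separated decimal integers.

Answer: 36 35 54 3 11 45 26 18

Derivation:
'k': a..z range, 26 + ord('k') − ord('a') = 36
'j': a..z range, 26 + ord('j') − ord('a') = 35
'2': 0..9 range, 52 + ord('2') − ord('0') = 54
'D': A..Z range, ord('D') − ord('A') = 3
'L': A..Z range, ord('L') − ord('A') = 11
't': a..z range, 26 + ord('t') − ord('a') = 45
'a': a..z range, 26 + ord('a') − ord('a') = 26
'S': A..Z range, ord('S') − ord('A') = 18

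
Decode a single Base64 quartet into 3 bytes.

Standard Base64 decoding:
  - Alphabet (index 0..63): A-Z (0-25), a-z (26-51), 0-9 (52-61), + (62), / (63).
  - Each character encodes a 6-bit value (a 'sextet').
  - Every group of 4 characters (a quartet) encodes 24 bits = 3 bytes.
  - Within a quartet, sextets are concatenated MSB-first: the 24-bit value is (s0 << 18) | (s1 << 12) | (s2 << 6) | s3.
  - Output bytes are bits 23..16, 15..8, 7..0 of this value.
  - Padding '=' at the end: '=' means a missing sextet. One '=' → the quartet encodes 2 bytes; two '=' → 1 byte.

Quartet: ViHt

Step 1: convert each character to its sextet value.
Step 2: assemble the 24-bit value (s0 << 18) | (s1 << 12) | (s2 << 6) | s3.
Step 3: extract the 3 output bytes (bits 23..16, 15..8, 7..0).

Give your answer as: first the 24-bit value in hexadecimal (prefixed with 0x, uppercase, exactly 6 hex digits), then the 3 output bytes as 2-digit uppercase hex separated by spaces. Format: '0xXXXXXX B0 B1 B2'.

Answer: 0x5621ED 56 21 ED

Derivation:
Sextets: V=21, i=34, H=7, t=45
24-bit: (21<<18) | (34<<12) | (7<<6) | 45
      = 0x540000 | 0x022000 | 0x0001C0 | 0x00002D
      = 0x5621ED
Bytes: (v>>16)&0xFF=56, (v>>8)&0xFF=21, v&0xFF=ED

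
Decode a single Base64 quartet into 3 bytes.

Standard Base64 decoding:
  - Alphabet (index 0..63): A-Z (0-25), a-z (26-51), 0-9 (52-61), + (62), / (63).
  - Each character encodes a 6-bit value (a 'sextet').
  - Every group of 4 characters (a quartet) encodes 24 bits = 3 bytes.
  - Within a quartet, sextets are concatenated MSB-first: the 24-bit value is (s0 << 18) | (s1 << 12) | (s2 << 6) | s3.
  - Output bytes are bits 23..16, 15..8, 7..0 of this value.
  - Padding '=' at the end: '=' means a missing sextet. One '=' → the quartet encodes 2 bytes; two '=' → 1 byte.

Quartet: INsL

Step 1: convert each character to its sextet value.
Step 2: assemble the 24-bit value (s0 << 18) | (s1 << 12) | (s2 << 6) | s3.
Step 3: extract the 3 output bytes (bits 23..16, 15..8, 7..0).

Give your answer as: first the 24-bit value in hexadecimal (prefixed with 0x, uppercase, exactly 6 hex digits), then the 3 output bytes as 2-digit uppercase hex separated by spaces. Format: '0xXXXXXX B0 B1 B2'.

Sextets: I=8, N=13, s=44, L=11
24-bit: (8<<18) | (13<<12) | (44<<6) | 11
      = 0x200000 | 0x00D000 | 0x000B00 | 0x00000B
      = 0x20DB0B
Bytes: (v>>16)&0xFF=20, (v>>8)&0xFF=DB, v&0xFF=0B

Answer: 0x20DB0B 20 DB 0B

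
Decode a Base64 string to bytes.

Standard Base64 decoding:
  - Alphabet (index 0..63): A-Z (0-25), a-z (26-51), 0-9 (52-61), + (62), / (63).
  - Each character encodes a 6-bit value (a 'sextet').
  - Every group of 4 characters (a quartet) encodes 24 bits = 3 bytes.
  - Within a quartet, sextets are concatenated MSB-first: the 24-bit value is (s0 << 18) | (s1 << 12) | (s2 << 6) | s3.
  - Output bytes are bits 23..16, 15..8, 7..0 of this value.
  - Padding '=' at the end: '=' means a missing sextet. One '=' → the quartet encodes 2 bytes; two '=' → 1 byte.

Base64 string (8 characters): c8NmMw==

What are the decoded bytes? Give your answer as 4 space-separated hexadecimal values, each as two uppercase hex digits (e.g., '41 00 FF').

Answer: 73 C3 66 33

Derivation:
After char 0 ('c'=28): chars_in_quartet=1 acc=0x1C bytes_emitted=0
After char 1 ('8'=60): chars_in_quartet=2 acc=0x73C bytes_emitted=0
After char 2 ('N'=13): chars_in_quartet=3 acc=0x1CF0D bytes_emitted=0
After char 3 ('m'=38): chars_in_quartet=4 acc=0x73C366 -> emit 73 C3 66, reset; bytes_emitted=3
After char 4 ('M'=12): chars_in_quartet=1 acc=0xC bytes_emitted=3
After char 5 ('w'=48): chars_in_quartet=2 acc=0x330 bytes_emitted=3
Padding '==': partial quartet acc=0x330 -> emit 33; bytes_emitted=4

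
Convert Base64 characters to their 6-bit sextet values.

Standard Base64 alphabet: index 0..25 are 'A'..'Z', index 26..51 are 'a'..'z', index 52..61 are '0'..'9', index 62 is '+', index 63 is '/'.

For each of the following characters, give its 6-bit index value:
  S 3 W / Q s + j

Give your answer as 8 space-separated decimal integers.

'S': A..Z range, ord('S') − ord('A') = 18
'3': 0..9 range, 52 + ord('3') − ord('0') = 55
'W': A..Z range, ord('W') − ord('A') = 22
'/': index 63
'Q': A..Z range, ord('Q') − ord('A') = 16
's': a..z range, 26 + ord('s') − ord('a') = 44
'+': index 62
'j': a..z range, 26 + ord('j') − ord('a') = 35

Answer: 18 55 22 63 16 44 62 35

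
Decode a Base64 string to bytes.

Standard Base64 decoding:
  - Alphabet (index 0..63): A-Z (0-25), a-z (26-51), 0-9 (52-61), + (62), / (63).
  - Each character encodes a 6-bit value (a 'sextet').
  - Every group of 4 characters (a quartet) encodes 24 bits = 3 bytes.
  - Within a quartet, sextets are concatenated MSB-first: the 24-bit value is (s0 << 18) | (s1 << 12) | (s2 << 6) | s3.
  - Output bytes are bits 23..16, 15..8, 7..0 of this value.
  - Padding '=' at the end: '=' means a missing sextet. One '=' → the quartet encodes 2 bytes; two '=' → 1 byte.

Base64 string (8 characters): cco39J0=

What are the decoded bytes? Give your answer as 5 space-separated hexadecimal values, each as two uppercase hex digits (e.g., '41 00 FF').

After char 0 ('c'=28): chars_in_quartet=1 acc=0x1C bytes_emitted=0
After char 1 ('c'=28): chars_in_quartet=2 acc=0x71C bytes_emitted=0
After char 2 ('o'=40): chars_in_quartet=3 acc=0x1C728 bytes_emitted=0
After char 3 ('3'=55): chars_in_quartet=4 acc=0x71CA37 -> emit 71 CA 37, reset; bytes_emitted=3
After char 4 ('9'=61): chars_in_quartet=1 acc=0x3D bytes_emitted=3
After char 5 ('J'=9): chars_in_quartet=2 acc=0xF49 bytes_emitted=3
After char 6 ('0'=52): chars_in_quartet=3 acc=0x3D274 bytes_emitted=3
Padding '=': partial quartet acc=0x3D274 -> emit F4 9D; bytes_emitted=5

Answer: 71 CA 37 F4 9D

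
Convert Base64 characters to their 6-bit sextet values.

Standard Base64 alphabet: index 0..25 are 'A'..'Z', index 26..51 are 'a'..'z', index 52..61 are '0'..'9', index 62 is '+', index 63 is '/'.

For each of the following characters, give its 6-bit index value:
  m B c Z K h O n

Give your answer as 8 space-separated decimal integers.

Answer: 38 1 28 25 10 33 14 39

Derivation:
'm': a..z range, 26 + ord('m') − ord('a') = 38
'B': A..Z range, ord('B') − ord('A') = 1
'c': a..z range, 26 + ord('c') − ord('a') = 28
'Z': A..Z range, ord('Z') − ord('A') = 25
'K': A..Z range, ord('K') − ord('A') = 10
'h': a..z range, 26 + ord('h') − ord('a') = 33
'O': A..Z range, ord('O') − ord('A') = 14
'n': a..z range, 26 + ord('n') − ord('a') = 39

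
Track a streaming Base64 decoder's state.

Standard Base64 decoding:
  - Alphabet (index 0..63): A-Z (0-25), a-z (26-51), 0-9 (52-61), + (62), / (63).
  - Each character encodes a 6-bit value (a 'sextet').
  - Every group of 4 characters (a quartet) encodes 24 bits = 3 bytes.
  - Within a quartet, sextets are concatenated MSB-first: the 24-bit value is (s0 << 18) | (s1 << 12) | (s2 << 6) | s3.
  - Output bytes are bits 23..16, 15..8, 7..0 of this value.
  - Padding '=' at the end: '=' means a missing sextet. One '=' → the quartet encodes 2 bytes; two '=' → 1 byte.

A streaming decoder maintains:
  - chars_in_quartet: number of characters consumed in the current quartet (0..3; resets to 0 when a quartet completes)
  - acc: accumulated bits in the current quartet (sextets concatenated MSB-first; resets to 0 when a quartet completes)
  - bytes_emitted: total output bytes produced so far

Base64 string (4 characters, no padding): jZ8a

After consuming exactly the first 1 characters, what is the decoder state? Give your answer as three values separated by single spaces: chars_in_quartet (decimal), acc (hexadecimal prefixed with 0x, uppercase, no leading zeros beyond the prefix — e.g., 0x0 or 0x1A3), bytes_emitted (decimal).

After char 0 ('j'=35): chars_in_quartet=1 acc=0x23 bytes_emitted=0

Answer: 1 0x23 0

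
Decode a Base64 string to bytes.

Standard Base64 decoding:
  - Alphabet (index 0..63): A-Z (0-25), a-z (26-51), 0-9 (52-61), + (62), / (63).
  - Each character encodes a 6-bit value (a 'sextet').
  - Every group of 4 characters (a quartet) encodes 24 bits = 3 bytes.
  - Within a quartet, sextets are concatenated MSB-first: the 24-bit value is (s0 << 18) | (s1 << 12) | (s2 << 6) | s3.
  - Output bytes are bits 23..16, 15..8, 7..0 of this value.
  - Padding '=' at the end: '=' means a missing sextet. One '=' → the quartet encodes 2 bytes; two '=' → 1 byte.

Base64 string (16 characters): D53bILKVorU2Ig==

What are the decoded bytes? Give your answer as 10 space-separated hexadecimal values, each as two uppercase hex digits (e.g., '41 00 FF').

After char 0 ('D'=3): chars_in_quartet=1 acc=0x3 bytes_emitted=0
After char 1 ('5'=57): chars_in_quartet=2 acc=0xF9 bytes_emitted=0
After char 2 ('3'=55): chars_in_quartet=3 acc=0x3E77 bytes_emitted=0
After char 3 ('b'=27): chars_in_quartet=4 acc=0xF9DDB -> emit 0F 9D DB, reset; bytes_emitted=3
After char 4 ('I'=8): chars_in_quartet=1 acc=0x8 bytes_emitted=3
After char 5 ('L'=11): chars_in_quartet=2 acc=0x20B bytes_emitted=3
After char 6 ('K'=10): chars_in_quartet=3 acc=0x82CA bytes_emitted=3
After char 7 ('V'=21): chars_in_quartet=4 acc=0x20B295 -> emit 20 B2 95, reset; bytes_emitted=6
After char 8 ('o'=40): chars_in_quartet=1 acc=0x28 bytes_emitted=6
After char 9 ('r'=43): chars_in_quartet=2 acc=0xA2B bytes_emitted=6
After char 10 ('U'=20): chars_in_quartet=3 acc=0x28AD4 bytes_emitted=6
After char 11 ('2'=54): chars_in_quartet=4 acc=0xA2B536 -> emit A2 B5 36, reset; bytes_emitted=9
After char 12 ('I'=8): chars_in_quartet=1 acc=0x8 bytes_emitted=9
After char 13 ('g'=32): chars_in_quartet=2 acc=0x220 bytes_emitted=9
Padding '==': partial quartet acc=0x220 -> emit 22; bytes_emitted=10

Answer: 0F 9D DB 20 B2 95 A2 B5 36 22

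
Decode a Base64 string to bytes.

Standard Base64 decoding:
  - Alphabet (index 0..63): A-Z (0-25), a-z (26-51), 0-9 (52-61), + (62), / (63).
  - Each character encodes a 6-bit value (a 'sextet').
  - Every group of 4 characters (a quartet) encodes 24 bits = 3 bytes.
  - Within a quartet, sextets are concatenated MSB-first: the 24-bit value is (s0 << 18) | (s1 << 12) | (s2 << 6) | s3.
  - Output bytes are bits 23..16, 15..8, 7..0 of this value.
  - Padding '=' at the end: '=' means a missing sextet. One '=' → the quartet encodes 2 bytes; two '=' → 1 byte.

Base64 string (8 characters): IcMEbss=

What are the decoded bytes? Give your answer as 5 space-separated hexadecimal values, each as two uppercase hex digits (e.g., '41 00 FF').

After char 0 ('I'=8): chars_in_quartet=1 acc=0x8 bytes_emitted=0
After char 1 ('c'=28): chars_in_quartet=2 acc=0x21C bytes_emitted=0
After char 2 ('M'=12): chars_in_quartet=3 acc=0x870C bytes_emitted=0
After char 3 ('E'=4): chars_in_quartet=4 acc=0x21C304 -> emit 21 C3 04, reset; bytes_emitted=3
After char 4 ('b'=27): chars_in_quartet=1 acc=0x1B bytes_emitted=3
After char 5 ('s'=44): chars_in_quartet=2 acc=0x6EC bytes_emitted=3
After char 6 ('s'=44): chars_in_quartet=3 acc=0x1BB2C bytes_emitted=3
Padding '=': partial quartet acc=0x1BB2C -> emit 6E CB; bytes_emitted=5

Answer: 21 C3 04 6E CB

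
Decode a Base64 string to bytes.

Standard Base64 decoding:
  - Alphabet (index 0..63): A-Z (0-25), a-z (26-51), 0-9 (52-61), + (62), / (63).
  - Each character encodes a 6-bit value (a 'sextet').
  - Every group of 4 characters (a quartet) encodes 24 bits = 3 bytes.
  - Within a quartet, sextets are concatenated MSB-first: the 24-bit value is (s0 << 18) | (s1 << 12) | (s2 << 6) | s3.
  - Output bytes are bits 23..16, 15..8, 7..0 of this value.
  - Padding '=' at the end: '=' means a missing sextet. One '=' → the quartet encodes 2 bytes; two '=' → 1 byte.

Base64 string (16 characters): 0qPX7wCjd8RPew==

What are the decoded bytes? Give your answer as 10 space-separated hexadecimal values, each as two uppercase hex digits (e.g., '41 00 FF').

After char 0 ('0'=52): chars_in_quartet=1 acc=0x34 bytes_emitted=0
After char 1 ('q'=42): chars_in_quartet=2 acc=0xD2A bytes_emitted=0
After char 2 ('P'=15): chars_in_quartet=3 acc=0x34A8F bytes_emitted=0
After char 3 ('X'=23): chars_in_quartet=4 acc=0xD2A3D7 -> emit D2 A3 D7, reset; bytes_emitted=3
After char 4 ('7'=59): chars_in_quartet=1 acc=0x3B bytes_emitted=3
After char 5 ('w'=48): chars_in_quartet=2 acc=0xEF0 bytes_emitted=3
After char 6 ('C'=2): chars_in_quartet=3 acc=0x3BC02 bytes_emitted=3
After char 7 ('j'=35): chars_in_quartet=4 acc=0xEF00A3 -> emit EF 00 A3, reset; bytes_emitted=6
After char 8 ('d'=29): chars_in_quartet=1 acc=0x1D bytes_emitted=6
After char 9 ('8'=60): chars_in_quartet=2 acc=0x77C bytes_emitted=6
After char 10 ('R'=17): chars_in_quartet=3 acc=0x1DF11 bytes_emitted=6
After char 11 ('P'=15): chars_in_quartet=4 acc=0x77C44F -> emit 77 C4 4F, reset; bytes_emitted=9
After char 12 ('e'=30): chars_in_quartet=1 acc=0x1E bytes_emitted=9
After char 13 ('w'=48): chars_in_quartet=2 acc=0x7B0 bytes_emitted=9
Padding '==': partial quartet acc=0x7B0 -> emit 7B; bytes_emitted=10

Answer: D2 A3 D7 EF 00 A3 77 C4 4F 7B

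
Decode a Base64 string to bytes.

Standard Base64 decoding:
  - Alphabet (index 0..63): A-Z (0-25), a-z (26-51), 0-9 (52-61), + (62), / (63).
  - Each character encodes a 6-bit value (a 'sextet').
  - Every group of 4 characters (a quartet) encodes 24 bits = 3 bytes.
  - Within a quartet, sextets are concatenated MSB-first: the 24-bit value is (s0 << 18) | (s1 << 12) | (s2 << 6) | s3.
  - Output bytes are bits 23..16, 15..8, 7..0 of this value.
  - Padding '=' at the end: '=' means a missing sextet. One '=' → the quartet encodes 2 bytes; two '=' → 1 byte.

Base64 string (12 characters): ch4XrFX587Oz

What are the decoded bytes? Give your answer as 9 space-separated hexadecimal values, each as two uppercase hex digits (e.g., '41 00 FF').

Answer: 72 1E 17 AC 55 F9 F3 B3 B3

Derivation:
After char 0 ('c'=28): chars_in_quartet=1 acc=0x1C bytes_emitted=0
After char 1 ('h'=33): chars_in_quartet=2 acc=0x721 bytes_emitted=0
After char 2 ('4'=56): chars_in_quartet=3 acc=0x1C878 bytes_emitted=0
After char 3 ('X'=23): chars_in_quartet=4 acc=0x721E17 -> emit 72 1E 17, reset; bytes_emitted=3
After char 4 ('r'=43): chars_in_quartet=1 acc=0x2B bytes_emitted=3
After char 5 ('F'=5): chars_in_quartet=2 acc=0xAC5 bytes_emitted=3
After char 6 ('X'=23): chars_in_quartet=3 acc=0x2B157 bytes_emitted=3
After char 7 ('5'=57): chars_in_quartet=4 acc=0xAC55F9 -> emit AC 55 F9, reset; bytes_emitted=6
After char 8 ('8'=60): chars_in_quartet=1 acc=0x3C bytes_emitted=6
After char 9 ('7'=59): chars_in_quartet=2 acc=0xF3B bytes_emitted=6
After char 10 ('O'=14): chars_in_quartet=3 acc=0x3CECE bytes_emitted=6
After char 11 ('z'=51): chars_in_quartet=4 acc=0xF3B3B3 -> emit F3 B3 B3, reset; bytes_emitted=9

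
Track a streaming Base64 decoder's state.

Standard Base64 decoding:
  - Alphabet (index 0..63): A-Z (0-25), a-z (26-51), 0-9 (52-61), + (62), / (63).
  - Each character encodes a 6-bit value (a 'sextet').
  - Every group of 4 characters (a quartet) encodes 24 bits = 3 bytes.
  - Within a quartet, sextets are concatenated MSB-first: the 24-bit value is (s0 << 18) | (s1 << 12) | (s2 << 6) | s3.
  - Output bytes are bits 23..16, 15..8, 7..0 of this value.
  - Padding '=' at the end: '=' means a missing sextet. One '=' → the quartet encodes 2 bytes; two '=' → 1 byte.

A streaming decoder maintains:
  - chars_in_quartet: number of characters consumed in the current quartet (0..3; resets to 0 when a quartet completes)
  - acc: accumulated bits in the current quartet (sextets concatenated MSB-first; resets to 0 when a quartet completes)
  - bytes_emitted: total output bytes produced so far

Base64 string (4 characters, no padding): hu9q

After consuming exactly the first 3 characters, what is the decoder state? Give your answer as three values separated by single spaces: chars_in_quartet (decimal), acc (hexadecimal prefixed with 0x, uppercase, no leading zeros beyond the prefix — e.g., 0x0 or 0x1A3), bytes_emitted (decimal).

After char 0 ('h'=33): chars_in_quartet=1 acc=0x21 bytes_emitted=0
After char 1 ('u'=46): chars_in_quartet=2 acc=0x86E bytes_emitted=0
After char 2 ('9'=61): chars_in_quartet=3 acc=0x21BBD bytes_emitted=0

Answer: 3 0x21BBD 0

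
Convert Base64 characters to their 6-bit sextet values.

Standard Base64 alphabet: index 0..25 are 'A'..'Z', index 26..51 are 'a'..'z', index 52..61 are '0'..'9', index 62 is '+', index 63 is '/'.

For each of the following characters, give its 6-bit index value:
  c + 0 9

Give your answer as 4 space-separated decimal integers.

'c': a..z range, 26 + ord('c') − ord('a') = 28
'+': index 62
'0': 0..9 range, 52 + ord('0') − ord('0') = 52
'9': 0..9 range, 52 + ord('9') − ord('0') = 61

Answer: 28 62 52 61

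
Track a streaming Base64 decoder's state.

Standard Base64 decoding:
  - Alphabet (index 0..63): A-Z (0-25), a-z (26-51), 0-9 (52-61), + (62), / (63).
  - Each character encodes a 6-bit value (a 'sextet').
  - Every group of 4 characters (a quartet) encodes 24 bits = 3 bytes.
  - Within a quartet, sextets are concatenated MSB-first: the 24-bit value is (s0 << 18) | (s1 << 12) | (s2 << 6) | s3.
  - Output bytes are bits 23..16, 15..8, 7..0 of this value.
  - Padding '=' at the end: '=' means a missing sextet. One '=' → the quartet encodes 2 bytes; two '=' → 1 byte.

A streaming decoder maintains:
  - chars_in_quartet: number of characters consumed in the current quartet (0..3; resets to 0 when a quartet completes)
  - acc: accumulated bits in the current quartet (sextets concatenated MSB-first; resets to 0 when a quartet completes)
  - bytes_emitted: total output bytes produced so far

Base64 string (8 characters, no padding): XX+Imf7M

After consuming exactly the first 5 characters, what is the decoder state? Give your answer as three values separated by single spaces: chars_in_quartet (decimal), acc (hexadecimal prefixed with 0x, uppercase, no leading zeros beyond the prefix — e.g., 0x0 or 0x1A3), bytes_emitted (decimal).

After char 0 ('X'=23): chars_in_quartet=1 acc=0x17 bytes_emitted=0
After char 1 ('X'=23): chars_in_quartet=2 acc=0x5D7 bytes_emitted=0
After char 2 ('+'=62): chars_in_quartet=3 acc=0x175FE bytes_emitted=0
After char 3 ('I'=8): chars_in_quartet=4 acc=0x5D7F88 -> emit 5D 7F 88, reset; bytes_emitted=3
After char 4 ('m'=38): chars_in_quartet=1 acc=0x26 bytes_emitted=3

Answer: 1 0x26 3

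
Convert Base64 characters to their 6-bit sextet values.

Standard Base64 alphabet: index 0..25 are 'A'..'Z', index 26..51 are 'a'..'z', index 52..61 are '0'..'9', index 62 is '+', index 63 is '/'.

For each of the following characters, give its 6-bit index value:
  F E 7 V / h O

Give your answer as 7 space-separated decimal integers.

Answer: 5 4 59 21 63 33 14

Derivation:
'F': A..Z range, ord('F') − ord('A') = 5
'E': A..Z range, ord('E') − ord('A') = 4
'7': 0..9 range, 52 + ord('7') − ord('0') = 59
'V': A..Z range, ord('V') − ord('A') = 21
'/': index 63
'h': a..z range, 26 + ord('h') − ord('a') = 33
'O': A..Z range, ord('O') − ord('A') = 14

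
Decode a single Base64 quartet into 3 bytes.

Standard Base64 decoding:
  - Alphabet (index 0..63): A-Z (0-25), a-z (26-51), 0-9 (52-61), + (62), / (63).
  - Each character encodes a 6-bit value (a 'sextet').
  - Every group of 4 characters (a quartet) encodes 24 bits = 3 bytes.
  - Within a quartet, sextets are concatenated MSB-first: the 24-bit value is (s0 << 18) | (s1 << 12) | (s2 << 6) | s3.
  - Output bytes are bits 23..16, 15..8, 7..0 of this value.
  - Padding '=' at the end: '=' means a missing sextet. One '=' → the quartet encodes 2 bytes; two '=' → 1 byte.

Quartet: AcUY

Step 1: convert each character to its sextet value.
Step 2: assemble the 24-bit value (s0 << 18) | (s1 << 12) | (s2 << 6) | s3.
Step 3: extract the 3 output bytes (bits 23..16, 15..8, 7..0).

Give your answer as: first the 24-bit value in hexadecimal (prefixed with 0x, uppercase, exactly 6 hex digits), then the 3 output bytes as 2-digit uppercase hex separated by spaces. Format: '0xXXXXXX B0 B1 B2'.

Answer: 0x01C518 01 C5 18

Derivation:
Sextets: A=0, c=28, U=20, Y=24
24-bit: (0<<18) | (28<<12) | (20<<6) | 24
      = 0x000000 | 0x01C000 | 0x000500 | 0x000018
      = 0x01C518
Bytes: (v>>16)&0xFF=01, (v>>8)&0xFF=C5, v&0xFF=18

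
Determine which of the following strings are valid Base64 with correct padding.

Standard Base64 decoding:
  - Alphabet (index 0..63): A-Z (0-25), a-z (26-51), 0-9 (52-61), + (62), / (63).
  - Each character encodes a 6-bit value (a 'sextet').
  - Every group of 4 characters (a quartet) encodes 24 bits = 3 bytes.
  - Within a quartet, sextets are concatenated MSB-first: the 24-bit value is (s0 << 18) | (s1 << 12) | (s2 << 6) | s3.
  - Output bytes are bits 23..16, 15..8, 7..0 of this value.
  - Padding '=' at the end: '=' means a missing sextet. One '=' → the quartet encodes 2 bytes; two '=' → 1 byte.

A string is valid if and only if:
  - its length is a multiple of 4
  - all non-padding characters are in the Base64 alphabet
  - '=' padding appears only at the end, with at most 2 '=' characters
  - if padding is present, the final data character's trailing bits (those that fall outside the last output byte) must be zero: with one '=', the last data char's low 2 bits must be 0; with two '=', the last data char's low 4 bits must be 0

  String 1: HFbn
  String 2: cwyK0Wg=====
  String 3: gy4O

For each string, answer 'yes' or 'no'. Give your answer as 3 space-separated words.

String 1: 'HFbn' → valid
String 2: 'cwyK0Wg=====' → invalid (5 pad chars (max 2))
String 3: 'gy4O' → valid

Answer: yes no yes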